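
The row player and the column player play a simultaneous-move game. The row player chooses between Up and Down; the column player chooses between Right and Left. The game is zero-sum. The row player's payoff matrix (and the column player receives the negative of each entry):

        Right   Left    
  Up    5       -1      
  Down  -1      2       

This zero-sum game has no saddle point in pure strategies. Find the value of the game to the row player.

v = 1

The row player's indifference between Up and Down determines the column player's mixing probability q:
  the row player's payoff from Up: q·5 + (1−q)·(-1) = 6q - 1
  the row player's payoff from Down: q·(-1) + (1−q)·2 = -3q + 2
  6q - 1 = -3q + 2  ⇒  9q = 3  ⇒  q = 1/3.
The value is the row player's expected payoff against this mix (using Up): (1/3)·5 + (2/3)·(-1) = 1.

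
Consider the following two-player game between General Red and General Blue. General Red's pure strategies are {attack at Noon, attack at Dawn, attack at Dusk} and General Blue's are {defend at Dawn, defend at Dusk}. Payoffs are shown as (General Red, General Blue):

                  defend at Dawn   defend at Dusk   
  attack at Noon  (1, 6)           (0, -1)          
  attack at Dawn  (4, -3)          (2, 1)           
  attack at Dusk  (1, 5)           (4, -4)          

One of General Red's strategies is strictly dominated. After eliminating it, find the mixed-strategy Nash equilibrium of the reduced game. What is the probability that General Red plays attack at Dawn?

p = 9/13

General Red's strategy attack at Noon is strictly dominated by attack at Dawn: 4 > 1 and 2 > 0. Eliminate attack at Noon.
General Red's mix must leave General Blue indifferent between defend at Dawn and defend at Dusk.
  General Blue's expected payoff from defend at Dawn: p·(-3) + (1−p)·5 = -8p + 5
  General Blue's expected payoff from defend at Dusk: p·1 + (1−p)·(-4) = 5p - 4
  -8p + 5 = 5p - 4  ⇒  -13p = -9  ⇒  p = 9/13.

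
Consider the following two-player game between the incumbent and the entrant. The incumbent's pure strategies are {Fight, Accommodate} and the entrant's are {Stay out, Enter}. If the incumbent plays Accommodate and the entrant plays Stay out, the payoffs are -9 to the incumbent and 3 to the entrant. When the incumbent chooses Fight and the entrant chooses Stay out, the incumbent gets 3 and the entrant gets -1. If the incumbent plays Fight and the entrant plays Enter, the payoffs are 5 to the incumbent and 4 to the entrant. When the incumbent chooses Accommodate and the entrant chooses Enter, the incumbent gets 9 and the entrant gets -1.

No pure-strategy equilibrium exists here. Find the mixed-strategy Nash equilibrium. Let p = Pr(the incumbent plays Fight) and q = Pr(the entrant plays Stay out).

p = 4/9, q = 1/4

Set the entrant's expected payoff from Stay out equal to that from Enter:
  the entrant's payoff from Stay out: p·(-1) + (1−p)·3 = -4p + 3
  the entrant's payoff from Enter: p·4 + (1−p)·(-1) = 5p - 1
  -4p + 3 = 5p - 1  ⇒  -9p = -4  ⇒  p = 4/9.
Set the incumbent's expected payoff from Fight equal to that from Accommodate:
  the incumbent's expected payoff from Fight: q·3 + (1−q)·5 = -2q + 5
  the incumbent's expected payoff from Accommodate: q·(-9) + (1−q)·9 = -18q + 9
  -2q + 5 = -18q + 9  ⇒  16q = 4  ⇒  q = 1/4.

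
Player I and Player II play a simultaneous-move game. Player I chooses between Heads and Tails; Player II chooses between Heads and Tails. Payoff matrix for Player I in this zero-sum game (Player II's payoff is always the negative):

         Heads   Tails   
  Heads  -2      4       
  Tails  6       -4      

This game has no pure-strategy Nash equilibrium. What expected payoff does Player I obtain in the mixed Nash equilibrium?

1

Player I's indifference between Heads and Tails determines Player II's mixing probability q:
  Player I's payoff from Heads: q·(-2) + (1−q)·4 = -6q + 4
  Player I's payoff from Tails: q·6 + (1−q)·(-4) = 10q - 4
  -6q + 4 = 10q - 4  ⇒  -16q = -8  ⇒  q = 1/2.
At equilibrium Player I is indifferent across rows, so Player I's payoff equals the payoff from Heads: (1/2)·(-2) + (1/2)·4 = 1.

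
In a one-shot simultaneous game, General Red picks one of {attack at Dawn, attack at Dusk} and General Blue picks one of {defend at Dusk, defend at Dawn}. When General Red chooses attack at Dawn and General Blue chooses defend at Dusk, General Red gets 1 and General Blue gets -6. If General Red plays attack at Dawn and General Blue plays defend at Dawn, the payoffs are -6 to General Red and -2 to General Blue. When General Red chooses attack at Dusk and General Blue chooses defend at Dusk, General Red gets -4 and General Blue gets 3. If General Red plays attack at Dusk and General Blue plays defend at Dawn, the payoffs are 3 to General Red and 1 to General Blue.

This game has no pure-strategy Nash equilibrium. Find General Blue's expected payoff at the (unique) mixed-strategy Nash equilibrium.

General Red's mix must leave General Blue indifferent between defend at Dusk and defend at Dawn.
  General Blue's expected payoff from defend at Dusk: p·(-6) + (1−p)·3 = -9p + 3
  General Blue's expected payoff from defend at Dawn: p·(-2) + (1−p)·1 = -3p + 1
  -9p + 3 = -3p + 1  ⇒  -6p = -2  ⇒  p = 1/3.
At equilibrium General Blue is indifferent across columns, so General Blue's payoff equals the payoff from defend at Dusk: (1/3)·(-6) + (2/3)·3 = 0.

0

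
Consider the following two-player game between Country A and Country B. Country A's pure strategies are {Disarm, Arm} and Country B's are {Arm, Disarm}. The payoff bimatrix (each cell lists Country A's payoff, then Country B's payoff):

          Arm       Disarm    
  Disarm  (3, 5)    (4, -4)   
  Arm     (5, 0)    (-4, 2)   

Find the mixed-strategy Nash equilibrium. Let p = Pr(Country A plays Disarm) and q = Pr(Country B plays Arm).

p = 2/11, q = 4/5

Country A's mix must leave Country B indifferent between Arm and Disarm.
  Country B's expected payoff from Arm: p·5 + (1−p)·0 = 5p
  Country B's expected payoff from Disarm: p·(-4) + (1−p)·2 = -6p + 2
  5p = -6p + 2  ⇒  11p = 2  ⇒  p = 2/11.
Country A's indifference between Disarm and Arm determines Country B's mixing probability q:
  Country A's payoff to Disarm: q·3 + (1−q)·4 = -q + 4
  Country A's payoff to Arm: q·5 + (1−q)·(-4) = 9q - 4
  -q + 4 = 9q - 4  ⇒  -10q = -8  ⇒  q = 4/5.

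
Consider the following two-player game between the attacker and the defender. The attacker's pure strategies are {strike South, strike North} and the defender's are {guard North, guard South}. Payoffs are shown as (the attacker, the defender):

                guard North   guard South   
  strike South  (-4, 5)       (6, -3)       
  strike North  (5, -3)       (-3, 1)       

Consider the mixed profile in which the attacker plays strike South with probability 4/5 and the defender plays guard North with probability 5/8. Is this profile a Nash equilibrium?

Given the attacker's mix p = 4/5, the defender's payoff from guard North is 17/5 but from guard South is -11/5. The defender strictly prefers guard North, so the defender would not mix.
So the proposed profile is not a Nash equilibrium.

No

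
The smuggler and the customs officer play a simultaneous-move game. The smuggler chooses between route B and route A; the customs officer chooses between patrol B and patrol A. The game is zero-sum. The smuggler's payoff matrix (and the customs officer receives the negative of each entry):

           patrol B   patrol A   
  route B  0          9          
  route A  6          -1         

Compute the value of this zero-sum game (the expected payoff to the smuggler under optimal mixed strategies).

The smuggler's indifference between route B and route A determines the customs officer's mixing probability q:
  the smuggler's payoff to route B: q·0 + (1−q)·9 = -9q + 9
  the smuggler's payoff to route A: q·6 + (1−q)·(-1) = 7q - 1
  -9q + 9 = 7q - 1  ⇒  -16q = -10  ⇒  q = 5/8.
The value is the smuggler's expected payoff against this mix (using route B): (5/8)·0 + (3/8)·9 = 27/8.

v = 27/8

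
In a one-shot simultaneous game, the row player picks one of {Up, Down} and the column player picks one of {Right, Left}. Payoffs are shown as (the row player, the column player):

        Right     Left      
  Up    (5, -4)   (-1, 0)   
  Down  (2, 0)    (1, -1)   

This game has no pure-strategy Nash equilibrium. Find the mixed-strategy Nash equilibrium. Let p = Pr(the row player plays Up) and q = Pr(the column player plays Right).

The column player's indifference between Right and Left determines the row player's mixing probability p:
  the column player's expected payoff from Right: p·(-4) + (1−p)·0 = -4p
  the column player's expected payoff from Left: p·0 + (1−p)·(-1) = p - 1
  -4p = p - 1  ⇒  -5p = -1  ⇒  p = 1/5.
For the row player to be willing to mix, the row player must be indifferent between Up and Down, which pins down the column player's mix.
  the row player's payoff from Up: q·5 + (1−q)·(-1) = 6q - 1
  the row player's payoff from Down: q·2 + (1−q)·1 = q + 1
  6q - 1 = q + 1  ⇒  5q = 2  ⇒  q = 2/5.

p = 1/5, q = 2/5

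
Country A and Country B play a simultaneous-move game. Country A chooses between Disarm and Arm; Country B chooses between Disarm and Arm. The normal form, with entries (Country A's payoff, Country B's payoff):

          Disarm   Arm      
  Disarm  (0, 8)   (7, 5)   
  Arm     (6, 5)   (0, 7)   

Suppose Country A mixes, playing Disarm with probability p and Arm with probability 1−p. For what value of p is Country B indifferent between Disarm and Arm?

For Country B to be willing to mix, Country B must be indifferent between Disarm and Arm, which pins down Country A's mix.
  Country B's payoff from Disarm: p·8 + (1−p)·5 = 3p + 5
  Country B's payoff from Arm: p·5 + (1−p)·7 = -2p + 7
  3p + 5 = -2p + 7  ⇒  5p = 2  ⇒  p = 2/5.

p = 2/5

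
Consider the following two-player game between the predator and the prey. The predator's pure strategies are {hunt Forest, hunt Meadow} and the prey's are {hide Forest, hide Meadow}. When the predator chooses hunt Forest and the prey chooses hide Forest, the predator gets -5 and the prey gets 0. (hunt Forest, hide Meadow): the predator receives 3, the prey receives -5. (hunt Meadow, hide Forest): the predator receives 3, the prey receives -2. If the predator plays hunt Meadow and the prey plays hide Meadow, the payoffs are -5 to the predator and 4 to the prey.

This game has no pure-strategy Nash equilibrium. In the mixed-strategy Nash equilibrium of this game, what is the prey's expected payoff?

-10/11

In a mixed equilibrium the prey is indifferent between hide Forest and hide Meadow; this condition fixes p.
  the prey's payoff to hide Forest: p·0 + (1−p)·(-2) = 2p - 2
  the prey's payoff to hide Meadow: p·(-5) + (1−p)·4 = -9p + 4
  2p - 2 = -9p + 4  ⇒  11p = 6  ⇒  p = 6/11.
At equilibrium the prey is indifferent across columns, so the prey's payoff equals the payoff from hide Forest: (6/11)·0 + (5/11)·(-2) = -10/11.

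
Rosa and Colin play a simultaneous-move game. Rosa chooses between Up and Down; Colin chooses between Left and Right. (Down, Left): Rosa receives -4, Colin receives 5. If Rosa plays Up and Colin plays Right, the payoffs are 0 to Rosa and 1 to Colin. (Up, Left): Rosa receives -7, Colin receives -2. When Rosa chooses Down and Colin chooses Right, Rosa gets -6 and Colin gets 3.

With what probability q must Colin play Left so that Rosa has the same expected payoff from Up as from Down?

For Rosa to be willing to mix, Rosa must be indifferent between Up and Down, which pins down Colin's mix.
  Rosa's expected payoff from Up: q·(-7) + (1−q)·0 = -7q
  Rosa's expected payoff from Down: q·(-4) + (1−q)·(-6) = 2q - 6
  -7q = 2q - 6  ⇒  -9q = -6  ⇒  q = 2/3.

q = 2/3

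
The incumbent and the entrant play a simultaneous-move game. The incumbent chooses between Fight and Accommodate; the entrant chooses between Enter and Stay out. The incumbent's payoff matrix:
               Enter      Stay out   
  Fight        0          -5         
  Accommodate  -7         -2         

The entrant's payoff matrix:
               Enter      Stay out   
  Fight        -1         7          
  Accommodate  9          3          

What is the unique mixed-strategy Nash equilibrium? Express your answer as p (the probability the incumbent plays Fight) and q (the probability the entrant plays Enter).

p = 3/7, q = 3/10

Set the entrant's expected payoff from Enter equal to that from Stay out:
  the entrant's payoff to Enter: p·(-1) + (1−p)·9 = -10p + 9
  the entrant's payoff to Stay out: p·7 + (1−p)·3 = 4p + 3
  -10p + 9 = 4p + 3  ⇒  -14p = -6  ⇒  p = 3/7.
For the incumbent to be willing to mix, the incumbent must be indifferent between Fight and Accommodate, which pins down the entrant's mix.
  the incumbent's payoff from Fight: q·0 + (1−q)·(-5) = 5q - 5
  the incumbent's payoff from Accommodate: q·(-7) + (1−q)·(-2) = -5q - 2
  5q - 5 = -5q - 2  ⇒  10q = 3  ⇒  q = 3/10.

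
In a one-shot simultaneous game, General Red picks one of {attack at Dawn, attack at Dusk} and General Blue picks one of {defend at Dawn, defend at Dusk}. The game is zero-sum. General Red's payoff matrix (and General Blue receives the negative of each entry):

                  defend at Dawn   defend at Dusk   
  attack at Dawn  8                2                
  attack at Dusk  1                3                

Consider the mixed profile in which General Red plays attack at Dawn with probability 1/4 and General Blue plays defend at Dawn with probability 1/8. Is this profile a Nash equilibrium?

Check General Blue's indifference given General Red's mix p = 1/4:
  payoff from defend at Dawn = -11/4; payoff from defend at Dusk = -11/4 — equal.
Check General Red's indifference given General Blue's mix q = 1/8:
  payoff from attack at Dawn = 11/4; payoff from attack at Dusk = 11/4 — equal.
Both players are indifferent, so neither can profitably deviate.

Yes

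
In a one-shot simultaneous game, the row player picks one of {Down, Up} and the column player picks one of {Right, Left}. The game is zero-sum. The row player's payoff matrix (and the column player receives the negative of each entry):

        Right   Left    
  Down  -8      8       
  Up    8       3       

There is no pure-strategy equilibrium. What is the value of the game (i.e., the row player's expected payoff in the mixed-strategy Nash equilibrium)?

v = 88/21

The row player's indifference between Down and Up determines the column player's mixing probability q:
  the row player's payoff from Down: q·(-8) + (1−q)·8 = -16q + 8
  the row player's payoff from Up: q·8 + (1−q)·3 = 5q + 3
  -16q + 8 = 5q + 3  ⇒  -21q = -5  ⇒  q = 5/21.
The value is the row player's expected payoff against this mix (using Down): (5/21)·(-8) + (16/21)·8 = 88/21.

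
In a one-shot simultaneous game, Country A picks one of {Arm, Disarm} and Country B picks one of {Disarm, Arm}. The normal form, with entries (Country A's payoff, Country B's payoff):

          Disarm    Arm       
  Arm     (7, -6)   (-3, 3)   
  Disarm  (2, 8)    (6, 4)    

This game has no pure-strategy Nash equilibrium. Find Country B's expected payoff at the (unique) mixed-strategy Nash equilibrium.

For Country B to be willing to mix, Country B must be indifferent between Disarm and Arm, which pins down Country A's mix.
  Country B's expected payoff from Disarm: p·(-6) + (1−p)·8 = -14p + 8
  Country B's expected payoff from Arm: p·3 + (1−p)·4 = -p + 4
  -14p + 8 = -p + 4  ⇒  -13p = -4  ⇒  p = 4/13.
At equilibrium Country B is indifferent across columns, so Country B's payoff equals the payoff from Disarm: (4/13)·(-6) + (9/13)·8 = 48/13.

48/13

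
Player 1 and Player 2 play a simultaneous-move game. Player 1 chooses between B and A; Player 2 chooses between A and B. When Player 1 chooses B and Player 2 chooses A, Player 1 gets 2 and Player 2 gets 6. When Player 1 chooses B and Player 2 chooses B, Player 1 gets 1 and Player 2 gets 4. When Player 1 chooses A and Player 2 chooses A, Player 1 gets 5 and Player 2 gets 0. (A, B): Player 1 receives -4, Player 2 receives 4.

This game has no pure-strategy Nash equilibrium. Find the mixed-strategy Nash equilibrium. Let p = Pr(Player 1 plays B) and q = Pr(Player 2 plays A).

Player 2's indifference between A and B determines Player 1's mixing probability p:
  Player 2's payoff from A: p·6 + (1−p)·0 = 6p
  Player 2's payoff from B: p·4 + (1−p)·4 = 4
  6p = 4  ⇒  6p = 4  ⇒  p = 2/3.
In a mixed equilibrium Player 1 is indifferent between B and A; this condition fixes q.
  Player 1's expected payoff from B: q·2 + (1−q)·1 = q + 1
  Player 1's expected payoff from A: q·5 + (1−q)·(-4) = 9q - 4
  q + 1 = 9q - 4  ⇒  -8q = -5  ⇒  q = 5/8.

p = 2/3, q = 5/8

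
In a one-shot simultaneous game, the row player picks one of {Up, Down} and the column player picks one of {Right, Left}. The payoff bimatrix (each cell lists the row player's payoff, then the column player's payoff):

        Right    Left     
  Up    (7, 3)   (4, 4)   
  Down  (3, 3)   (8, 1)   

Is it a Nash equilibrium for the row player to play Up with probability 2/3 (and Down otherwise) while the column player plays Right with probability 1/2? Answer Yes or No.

Check the column player's indifference given the row player's mix p = 2/3:
  payoff from Right = 3; payoff from Left = 3 — equal.
Check the row player's indifference given the column player's mix q = 1/2:
  payoff from Up = 11/2; payoff from Down = 11/2 — equal.
Both players are indifferent, so neither can profitably deviate.

Yes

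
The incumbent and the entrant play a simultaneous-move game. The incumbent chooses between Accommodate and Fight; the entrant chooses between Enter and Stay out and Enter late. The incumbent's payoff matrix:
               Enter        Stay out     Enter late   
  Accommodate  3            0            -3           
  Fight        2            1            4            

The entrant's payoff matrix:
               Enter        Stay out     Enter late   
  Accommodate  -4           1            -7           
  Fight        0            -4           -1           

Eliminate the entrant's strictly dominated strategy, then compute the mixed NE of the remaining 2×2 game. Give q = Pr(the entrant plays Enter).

The entrant's strategy Enter late is strictly dominated by Enter: -4 > -7 and 0 > -1. Eliminate Enter late.
The entrant's mix must leave the incumbent indifferent between Accommodate and Fight.
  the incumbent's payoff to Accommodate: q·3 + (1−q)·0 = 3q
  the incumbent's payoff to Fight: q·2 + (1−q)·1 = q + 1
  3q = q + 1  ⇒  2q = 1  ⇒  q = 1/2.

q = 1/2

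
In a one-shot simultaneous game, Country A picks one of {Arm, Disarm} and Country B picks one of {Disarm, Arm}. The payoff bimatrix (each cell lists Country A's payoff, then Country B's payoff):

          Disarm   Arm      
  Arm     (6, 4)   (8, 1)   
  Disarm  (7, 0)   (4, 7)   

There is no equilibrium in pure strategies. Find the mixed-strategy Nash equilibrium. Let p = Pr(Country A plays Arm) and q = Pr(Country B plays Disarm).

p = 7/10, q = 4/5

Country B's indifference between Disarm and Arm determines Country A's mixing probability p:
  Country B's payoff to Disarm: p·4 + (1−p)·0 = 4p
  Country B's payoff to Arm: p·1 + (1−p)·7 = -6p + 7
  4p = -6p + 7  ⇒  10p = 7  ⇒  p = 7/10.
In a mixed equilibrium Country A is indifferent between Arm and Disarm; this condition fixes q.
  Country A's payoff from Arm: q·6 + (1−q)·8 = -2q + 8
  Country A's payoff from Disarm: q·7 + (1−q)·4 = 3q + 4
  -2q + 8 = 3q + 4  ⇒  -5q = -4  ⇒  q = 4/5.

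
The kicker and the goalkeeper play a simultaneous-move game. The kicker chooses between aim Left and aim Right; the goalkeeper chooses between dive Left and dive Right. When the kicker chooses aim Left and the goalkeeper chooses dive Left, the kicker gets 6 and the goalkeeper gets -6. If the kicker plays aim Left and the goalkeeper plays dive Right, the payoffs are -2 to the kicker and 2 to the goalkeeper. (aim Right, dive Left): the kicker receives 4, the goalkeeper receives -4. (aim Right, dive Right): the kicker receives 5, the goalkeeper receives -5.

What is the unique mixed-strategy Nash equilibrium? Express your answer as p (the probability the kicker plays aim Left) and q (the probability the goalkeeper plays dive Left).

p = 1/9, q = 7/9

In a mixed equilibrium the goalkeeper is indifferent between dive Left and dive Right; this condition fixes p.
  the goalkeeper's expected payoff from dive Left: p·(-6) + (1−p)·(-4) = -2p - 4
  the goalkeeper's expected payoff from dive Right: p·2 + (1−p)·(-5) = 7p - 5
  -2p - 4 = 7p - 5  ⇒  -9p = -1  ⇒  p = 1/9.
For the kicker to be willing to mix, the kicker must be indifferent between aim Left and aim Right, which pins down the goalkeeper's mix.
  the kicker's payoff from aim Left: q·6 + (1−q)·(-2) = 8q - 2
  the kicker's payoff from aim Right: q·4 + (1−q)·5 = -q + 5
  8q - 2 = -q + 5  ⇒  9q = 7  ⇒  q = 7/9.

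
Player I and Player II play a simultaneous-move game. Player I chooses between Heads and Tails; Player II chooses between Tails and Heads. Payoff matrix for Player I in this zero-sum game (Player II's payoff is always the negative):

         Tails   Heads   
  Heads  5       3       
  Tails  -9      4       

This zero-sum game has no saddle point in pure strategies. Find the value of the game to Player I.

Player II's mix must leave Player I indifferent between Heads and Tails.
  Player I's expected payoff from Heads: q·5 + (1−q)·3 = 2q + 3
  Player I's expected payoff from Tails: q·(-9) + (1−q)·4 = -13q + 4
  2q + 3 = -13q + 4  ⇒  15q = 1  ⇒  q = 1/15.
The value is Player I's expected payoff against this mix (using Heads): (1/15)·5 + (14/15)·3 = 47/15.

v = 47/15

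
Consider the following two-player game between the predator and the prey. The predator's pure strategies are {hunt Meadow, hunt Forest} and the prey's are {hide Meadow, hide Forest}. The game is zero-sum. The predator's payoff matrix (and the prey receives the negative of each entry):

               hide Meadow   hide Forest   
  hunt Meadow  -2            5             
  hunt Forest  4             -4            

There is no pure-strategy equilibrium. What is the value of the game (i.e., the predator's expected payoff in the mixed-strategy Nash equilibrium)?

Set the predator's expected payoff from hunt Meadow equal to that from hunt Forest:
  the predator's expected payoff from hunt Meadow: q·(-2) + (1−q)·5 = -7q + 5
  the predator's expected payoff from hunt Forest: q·4 + (1−q)·(-4) = 8q - 4
  -7q + 5 = 8q - 4  ⇒  -15q = -9  ⇒  q = 3/5.
The value is the predator's expected payoff against this mix (using hunt Meadow): (3/5)·(-2) + (2/5)·5 = 4/5.

v = 4/5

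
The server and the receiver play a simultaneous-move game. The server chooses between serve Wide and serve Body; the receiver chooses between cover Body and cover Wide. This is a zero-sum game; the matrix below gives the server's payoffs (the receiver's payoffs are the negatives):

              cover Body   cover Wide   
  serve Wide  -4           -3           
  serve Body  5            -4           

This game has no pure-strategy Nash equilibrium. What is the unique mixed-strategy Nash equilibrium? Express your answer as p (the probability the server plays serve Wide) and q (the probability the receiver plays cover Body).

p = 9/10, q = 1/10

Set the receiver's expected payoff from cover Body equal to that from cover Wide:
  the receiver's expected payoff from cover Body: p·4 + (1−p)·(-5) = 9p - 5
  the receiver's expected payoff from cover Wide: p·3 + (1−p)·4 = -p + 4
  9p - 5 = -p + 4  ⇒  10p = 9  ⇒  p = 9/10.
The server's indifference between serve Wide and serve Body determines the receiver's mixing probability q:
  the server's expected payoff from serve Wide: q·(-4) + (1−q)·(-3) = -q - 3
  the server's expected payoff from serve Body: q·5 + (1−q)·(-4) = 9q - 4
  -q - 3 = 9q - 4  ⇒  -10q = -1  ⇒  q = 1/10.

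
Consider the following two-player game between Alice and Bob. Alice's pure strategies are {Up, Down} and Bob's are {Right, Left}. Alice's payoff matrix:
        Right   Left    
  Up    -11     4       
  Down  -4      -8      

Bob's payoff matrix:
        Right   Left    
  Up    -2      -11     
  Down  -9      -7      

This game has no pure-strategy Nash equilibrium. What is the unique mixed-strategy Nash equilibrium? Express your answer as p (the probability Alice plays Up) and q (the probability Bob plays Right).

p = 2/11, q = 12/19

Bob's indifference between Right and Left determines Alice's mixing probability p:
  Bob's expected payoff from Right: p·(-2) + (1−p)·(-9) = 7p - 9
  Bob's expected payoff from Left: p·(-11) + (1−p)·(-7) = -4p - 7
  7p - 9 = -4p - 7  ⇒  11p = 2  ⇒  p = 2/11.
Alice's indifference between Up and Down determines Bob's mixing probability q:
  Alice's payoff to Up: q·(-11) + (1−q)·4 = -15q + 4
  Alice's payoff to Down: q·(-4) + (1−q)·(-8) = 4q - 8
  -15q + 4 = 4q - 8  ⇒  -19q = -12  ⇒  q = 12/19.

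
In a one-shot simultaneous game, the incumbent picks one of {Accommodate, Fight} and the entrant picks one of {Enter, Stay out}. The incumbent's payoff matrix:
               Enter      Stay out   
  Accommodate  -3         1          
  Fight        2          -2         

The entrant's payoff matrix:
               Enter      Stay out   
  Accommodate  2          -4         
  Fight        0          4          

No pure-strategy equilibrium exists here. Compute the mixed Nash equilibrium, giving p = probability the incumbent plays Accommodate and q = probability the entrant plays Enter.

For the entrant to be willing to mix, the entrant must be indifferent between Enter and Stay out, which pins down the incumbent's mix.
  the entrant's expected payoff from Enter: p·2 + (1−p)·0 = 2p
  the entrant's expected payoff from Stay out: p·(-4) + (1−p)·4 = -8p + 4
  2p = -8p + 4  ⇒  10p = 4  ⇒  p = 2/5.
For the incumbent to be willing to mix, the incumbent must be indifferent between Accommodate and Fight, which pins down the entrant's mix.
  the incumbent's payoff from Accommodate: q·(-3) + (1−q)·1 = -4q + 1
  the incumbent's payoff from Fight: q·2 + (1−q)·(-2) = 4q - 2
  -4q + 1 = 4q - 2  ⇒  -8q = -3  ⇒  q = 3/8.

p = 2/5, q = 3/8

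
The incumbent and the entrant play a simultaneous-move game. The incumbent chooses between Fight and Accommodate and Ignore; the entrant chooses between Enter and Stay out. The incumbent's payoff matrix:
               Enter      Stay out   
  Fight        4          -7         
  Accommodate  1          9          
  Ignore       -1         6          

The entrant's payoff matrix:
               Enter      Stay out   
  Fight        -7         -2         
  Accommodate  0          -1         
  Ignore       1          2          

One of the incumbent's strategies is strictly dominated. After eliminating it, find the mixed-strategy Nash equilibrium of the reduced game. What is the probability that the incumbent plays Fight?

p = 1/6

The incumbent's strategy Ignore is strictly dominated by Accommodate: 1 > -1 and 9 > 6. Eliminate Ignore.
Set the entrant's expected payoff from Enter equal to that from Stay out:
  the entrant's payoff from Enter: p·(-7) + (1−p)·0 = -7p
  the entrant's payoff from Stay out: p·(-2) + (1−p)·(-1) = -p - 1
  -7p = -p - 1  ⇒  -6p = -1  ⇒  p = 1/6.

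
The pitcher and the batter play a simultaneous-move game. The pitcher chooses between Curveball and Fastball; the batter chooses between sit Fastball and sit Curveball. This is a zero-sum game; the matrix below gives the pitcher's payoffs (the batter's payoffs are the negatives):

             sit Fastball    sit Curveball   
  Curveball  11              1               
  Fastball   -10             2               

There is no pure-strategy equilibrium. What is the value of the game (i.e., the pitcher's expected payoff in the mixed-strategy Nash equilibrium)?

In a mixed equilibrium the pitcher is indifferent between Curveball and Fastball; this condition fixes q.
  the pitcher's payoff from Curveball: q·11 + (1−q)·1 = 10q + 1
  the pitcher's payoff from Fastball: q·(-10) + (1−q)·2 = -12q + 2
  10q + 1 = -12q + 2  ⇒  22q = 1  ⇒  q = 1/22.
The value is the pitcher's expected payoff against this mix (using Curveball): (1/22)·11 + (21/22)·1 = 16/11.

v = 16/11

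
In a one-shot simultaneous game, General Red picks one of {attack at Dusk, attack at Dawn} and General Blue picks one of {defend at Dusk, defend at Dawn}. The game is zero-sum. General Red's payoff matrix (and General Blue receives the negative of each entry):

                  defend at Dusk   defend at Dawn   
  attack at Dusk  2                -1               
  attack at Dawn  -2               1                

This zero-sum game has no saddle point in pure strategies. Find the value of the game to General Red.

v = 0

General Red's indifference between attack at Dusk and attack at Dawn determines General Blue's mixing probability q:
  General Red's expected payoff from attack at Dusk: q·2 + (1−q)·(-1) = 3q - 1
  General Red's expected payoff from attack at Dawn: q·(-2) + (1−q)·1 = -3q + 1
  3q - 1 = -3q + 1  ⇒  6q = 2  ⇒  q = 1/3.
The value is General Red's expected payoff against this mix (using attack at Dusk): (1/3)·2 + (2/3)·(-1) = 0.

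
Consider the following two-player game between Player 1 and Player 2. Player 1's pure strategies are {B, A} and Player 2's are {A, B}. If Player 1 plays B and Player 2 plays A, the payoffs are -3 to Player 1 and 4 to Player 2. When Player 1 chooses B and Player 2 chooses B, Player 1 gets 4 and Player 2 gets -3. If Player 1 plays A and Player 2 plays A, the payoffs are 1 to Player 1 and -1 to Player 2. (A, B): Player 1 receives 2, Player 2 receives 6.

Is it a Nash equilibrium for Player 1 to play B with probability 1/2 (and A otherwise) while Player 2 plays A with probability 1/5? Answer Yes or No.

No

Given Player 2's mix q = 1/5, Player 1's payoff from B is 13/5 but from A is 9/5. Player 1 strictly prefers B, so Player 1 would not mix.
So the proposed profile is not a Nash equilibrium.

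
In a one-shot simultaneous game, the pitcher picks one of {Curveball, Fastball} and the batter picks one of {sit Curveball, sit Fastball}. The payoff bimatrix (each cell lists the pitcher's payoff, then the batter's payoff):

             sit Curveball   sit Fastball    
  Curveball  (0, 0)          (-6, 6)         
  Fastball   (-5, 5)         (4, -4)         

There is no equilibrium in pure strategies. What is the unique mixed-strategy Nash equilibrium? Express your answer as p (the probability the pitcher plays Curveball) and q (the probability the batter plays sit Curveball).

p = 3/5, q = 2/3

The pitcher's mix must leave the batter indifferent between sit Curveball and sit Fastball.
  the batter's payoff to sit Curveball: p·0 + (1−p)·5 = -5p + 5
  the batter's payoff to sit Fastball: p·6 + (1−p)·(-4) = 10p - 4
  -5p + 5 = 10p - 4  ⇒  -15p = -9  ⇒  p = 3/5.
In a mixed equilibrium the pitcher is indifferent between Curveball and Fastball; this condition fixes q.
  the pitcher's payoff to Curveball: q·0 + (1−q)·(-6) = 6q - 6
  the pitcher's payoff to Fastball: q·(-5) + (1−q)·4 = -9q + 4
  6q - 6 = -9q + 4  ⇒  15q = 10  ⇒  q = 2/3.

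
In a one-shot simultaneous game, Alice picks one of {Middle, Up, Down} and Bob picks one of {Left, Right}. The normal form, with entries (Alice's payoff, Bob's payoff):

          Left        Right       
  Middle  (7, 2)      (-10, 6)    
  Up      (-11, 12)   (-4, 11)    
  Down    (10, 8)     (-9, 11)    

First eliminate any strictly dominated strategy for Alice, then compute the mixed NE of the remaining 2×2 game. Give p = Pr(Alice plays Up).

p = 3/4

Alice's strategy Middle is strictly dominated by Down: 10 > 7 and -9 > -10. Eliminate Middle.
Bob's indifference between Left and Right determines Alice's mixing probability p:
  Bob's payoff from Left: p·12 + (1−p)·8 = 4p + 8
  Bob's payoff from Right: p·11 + (1−p)·11 = 11
  4p + 8 = 11  ⇒  4p = 3  ⇒  p = 3/4.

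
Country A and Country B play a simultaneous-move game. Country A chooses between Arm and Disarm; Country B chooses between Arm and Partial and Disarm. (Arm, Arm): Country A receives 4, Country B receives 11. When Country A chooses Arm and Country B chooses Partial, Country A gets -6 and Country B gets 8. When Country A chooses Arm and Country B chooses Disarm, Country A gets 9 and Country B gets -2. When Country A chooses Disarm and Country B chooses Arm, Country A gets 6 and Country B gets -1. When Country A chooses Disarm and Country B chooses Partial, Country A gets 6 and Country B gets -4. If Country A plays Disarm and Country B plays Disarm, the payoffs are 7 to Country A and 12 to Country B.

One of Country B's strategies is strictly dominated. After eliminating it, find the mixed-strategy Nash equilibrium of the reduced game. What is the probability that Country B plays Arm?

q = 1/2

Country B's strategy Partial is strictly dominated by Arm: 11 > 8 and -1 > -4. Eliminate Partial.
Country B's mix must leave Country A indifferent between Arm and Disarm.
  Country A's payoff from Arm: q·4 + (1−q)·9 = -5q + 9
  Country A's payoff from Disarm: q·6 + (1−q)·7 = -q + 7
  -5q + 9 = -q + 7  ⇒  -4q = -2  ⇒  q = 1/2.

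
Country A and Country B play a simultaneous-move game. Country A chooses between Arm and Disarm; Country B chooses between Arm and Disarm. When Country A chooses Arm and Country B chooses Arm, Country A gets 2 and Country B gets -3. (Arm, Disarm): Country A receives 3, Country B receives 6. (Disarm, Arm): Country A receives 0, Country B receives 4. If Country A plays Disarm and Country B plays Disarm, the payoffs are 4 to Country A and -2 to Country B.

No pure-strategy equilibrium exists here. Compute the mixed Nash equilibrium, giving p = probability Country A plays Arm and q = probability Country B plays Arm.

p = 2/5, q = 1/3

Set Country B's expected payoff from Arm equal to that from Disarm:
  Country B's payoff from Arm: p·(-3) + (1−p)·4 = -7p + 4
  Country B's payoff from Disarm: p·6 + (1−p)·(-2) = 8p - 2
  -7p + 4 = 8p - 2  ⇒  -15p = -6  ⇒  p = 2/5.
For Country A to be willing to mix, Country A must be indifferent between Arm and Disarm, which pins down Country B's mix.
  Country A's expected payoff from Arm: q·2 + (1−q)·3 = -q + 3
  Country A's expected payoff from Disarm: q·0 + (1−q)·4 = -4q + 4
  -q + 3 = -4q + 4  ⇒  3q = 1  ⇒  q = 1/3.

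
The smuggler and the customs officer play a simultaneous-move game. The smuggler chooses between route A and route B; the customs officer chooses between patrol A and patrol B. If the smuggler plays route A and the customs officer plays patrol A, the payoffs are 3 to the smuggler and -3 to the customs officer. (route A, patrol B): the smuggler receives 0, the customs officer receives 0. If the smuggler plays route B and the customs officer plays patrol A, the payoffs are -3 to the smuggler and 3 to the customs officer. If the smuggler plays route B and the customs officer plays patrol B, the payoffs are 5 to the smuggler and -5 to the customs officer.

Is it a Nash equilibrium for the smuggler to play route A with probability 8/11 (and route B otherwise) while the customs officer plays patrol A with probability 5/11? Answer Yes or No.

Check the customs officer's indifference given the smuggler's mix p = 8/11:
  payoff from patrol A = -15/11; payoff from patrol B = -15/11 — equal.
Check the smuggler's indifference given the customs officer's mix q = 5/11:
  payoff from route A = 15/11; payoff from route B = 15/11 — equal.
Both players are indifferent, so neither can profitably deviate.

Yes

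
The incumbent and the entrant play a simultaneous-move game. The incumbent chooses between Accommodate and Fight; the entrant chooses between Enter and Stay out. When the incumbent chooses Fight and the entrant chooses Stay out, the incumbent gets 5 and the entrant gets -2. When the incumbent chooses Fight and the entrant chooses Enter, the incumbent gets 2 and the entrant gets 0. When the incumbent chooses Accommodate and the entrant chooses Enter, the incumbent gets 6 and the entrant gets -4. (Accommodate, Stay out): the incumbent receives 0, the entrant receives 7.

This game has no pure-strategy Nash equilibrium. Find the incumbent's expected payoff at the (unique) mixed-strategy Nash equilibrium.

Set the incumbent's expected payoff from Accommodate equal to that from Fight:
  the incumbent's payoff from Accommodate: q·6 + (1−q)·0 = 6q
  the incumbent's payoff from Fight: q·2 + (1−q)·5 = -3q + 5
  6q = -3q + 5  ⇒  9q = 5  ⇒  q = 5/9.
At equilibrium the incumbent is indifferent across rows, so the incumbent's payoff equals the payoff from Accommodate: (5/9)·6 + (4/9)·0 = 10/3.

10/3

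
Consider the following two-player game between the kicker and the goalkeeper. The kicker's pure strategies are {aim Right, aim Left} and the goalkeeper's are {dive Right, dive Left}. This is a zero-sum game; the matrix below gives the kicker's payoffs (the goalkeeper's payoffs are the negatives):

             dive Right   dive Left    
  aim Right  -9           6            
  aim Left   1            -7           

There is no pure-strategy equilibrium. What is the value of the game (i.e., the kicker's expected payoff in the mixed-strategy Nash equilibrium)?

v = -57/23

The kicker's indifference between aim Right and aim Left determines the goalkeeper's mixing probability q:
  the kicker's expected payoff from aim Right: q·(-9) + (1−q)·6 = -15q + 6
  the kicker's expected payoff from aim Left: q·1 + (1−q)·(-7) = 8q - 7
  -15q + 6 = 8q - 7  ⇒  -23q = -13  ⇒  q = 13/23.
The value is the kicker's expected payoff against this mix (using aim Right): (13/23)·(-9) + (10/23)·6 = -57/23.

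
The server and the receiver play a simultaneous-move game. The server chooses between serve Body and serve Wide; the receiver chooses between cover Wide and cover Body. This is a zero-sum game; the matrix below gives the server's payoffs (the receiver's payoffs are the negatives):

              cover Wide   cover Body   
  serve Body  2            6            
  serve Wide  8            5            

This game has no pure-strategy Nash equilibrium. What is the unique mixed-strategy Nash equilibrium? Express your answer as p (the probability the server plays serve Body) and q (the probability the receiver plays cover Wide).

p = 3/7, q = 1/7

The receiver's indifference between cover Wide and cover Body determines the server's mixing probability p:
  the receiver's payoff to cover Wide: p·(-2) + (1−p)·(-8) = 6p - 8
  the receiver's payoff to cover Body: p·(-6) + (1−p)·(-5) = -p - 5
  6p - 8 = -p - 5  ⇒  7p = 3  ⇒  p = 3/7.
Set the server's expected payoff from serve Body equal to that from serve Wide:
  the server's expected payoff from serve Body: q·2 + (1−q)·6 = -4q + 6
  the server's expected payoff from serve Wide: q·8 + (1−q)·5 = 3q + 5
  -4q + 6 = 3q + 5  ⇒  -7q = -1  ⇒  q = 1/7.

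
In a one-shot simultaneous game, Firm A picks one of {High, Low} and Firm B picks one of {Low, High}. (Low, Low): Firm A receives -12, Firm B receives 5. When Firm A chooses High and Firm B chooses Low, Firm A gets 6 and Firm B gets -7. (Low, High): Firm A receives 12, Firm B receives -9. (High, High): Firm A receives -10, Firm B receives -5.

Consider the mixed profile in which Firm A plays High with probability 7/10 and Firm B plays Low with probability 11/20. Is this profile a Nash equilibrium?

No

Given Firm A's mix p = 7/10, Firm B's payoff from Low is -17/5 but from High is -31/5. Firm B strictly prefers Low, so Firm B would not mix.
So the proposed profile is not a Nash equilibrium.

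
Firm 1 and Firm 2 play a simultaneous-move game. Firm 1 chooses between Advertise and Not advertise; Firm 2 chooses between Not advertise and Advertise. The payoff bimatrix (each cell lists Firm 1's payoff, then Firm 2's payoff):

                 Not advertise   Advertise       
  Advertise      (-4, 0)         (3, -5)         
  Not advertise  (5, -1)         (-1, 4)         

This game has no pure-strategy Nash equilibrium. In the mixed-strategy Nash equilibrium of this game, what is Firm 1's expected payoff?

Firm 2's mix must leave Firm 1 indifferent between Advertise and Not advertise.
  Firm 1's payoff from Advertise: q·(-4) + (1−q)·3 = -7q + 3
  Firm 1's payoff from Not advertise: q·5 + (1−q)·(-1) = 6q - 1
  -7q + 3 = 6q - 1  ⇒  -13q = -4  ⇒  q = 4/13.
At equilibrium Firm 1 is indifferent across rows, so Firm 1's payoff equals the payoff from Advertise: (4/13)·(-4) + (9/13)·3 = 11/13.

11/13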